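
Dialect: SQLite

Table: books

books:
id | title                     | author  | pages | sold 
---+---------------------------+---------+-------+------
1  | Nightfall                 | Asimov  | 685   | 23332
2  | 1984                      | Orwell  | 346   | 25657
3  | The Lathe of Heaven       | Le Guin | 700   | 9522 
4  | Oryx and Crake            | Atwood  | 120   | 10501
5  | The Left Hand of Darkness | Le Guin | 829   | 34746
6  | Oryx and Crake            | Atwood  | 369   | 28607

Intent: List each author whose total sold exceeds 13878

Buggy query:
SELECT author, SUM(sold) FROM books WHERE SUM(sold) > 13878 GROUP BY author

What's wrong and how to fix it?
Bug: Aggregate functions cannot appear in a WHERE clause

Fix: Use HAVING (which filters groups after aggregation) instead of WHERE

Corrected query:
SELECT author, SUM(sold) FROM books GROUP BY author HAVING SUM(sold) > 13878

Result:
author  | SUM(sold)
--------+----------
Asimov  | 23332    
Atwood  | 39108    
Le Guin | 44268    
Orwell  | 25657    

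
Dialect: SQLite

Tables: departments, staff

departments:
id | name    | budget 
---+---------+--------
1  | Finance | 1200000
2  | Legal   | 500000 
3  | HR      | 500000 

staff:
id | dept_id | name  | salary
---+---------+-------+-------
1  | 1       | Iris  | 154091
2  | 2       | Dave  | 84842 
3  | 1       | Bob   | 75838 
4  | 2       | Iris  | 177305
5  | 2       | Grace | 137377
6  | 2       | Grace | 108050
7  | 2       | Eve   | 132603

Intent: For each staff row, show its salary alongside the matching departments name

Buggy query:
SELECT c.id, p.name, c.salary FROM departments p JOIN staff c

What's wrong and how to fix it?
Bug: JOIN with no ON clause produces a cartesian product; every staff row pairs with every departments row

Fix: Add ON c.dept_id = p.id to the JOIN

Corrected query:
SELECT c.id, p.name, c.salary FROM departments p JOIN staff c ON c.dept_id = p.id

Result:
id | name    | salary
---+---------+-------
1  | Finance | 154091
2  | Legal   | 84842 
3  | Finance | 75838 
4  | Legal   | 177305
5  | Legal   | 137377
6  | Legal   | 108050
7  | Legal   | 132603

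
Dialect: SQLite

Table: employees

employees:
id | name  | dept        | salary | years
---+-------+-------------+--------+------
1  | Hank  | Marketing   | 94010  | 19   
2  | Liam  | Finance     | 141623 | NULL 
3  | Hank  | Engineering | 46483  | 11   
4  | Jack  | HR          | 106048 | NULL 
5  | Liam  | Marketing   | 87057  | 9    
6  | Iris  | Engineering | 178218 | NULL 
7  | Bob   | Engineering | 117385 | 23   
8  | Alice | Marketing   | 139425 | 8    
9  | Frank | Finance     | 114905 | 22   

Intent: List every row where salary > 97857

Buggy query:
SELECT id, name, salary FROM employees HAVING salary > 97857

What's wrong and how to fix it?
Bug: This is a non-aggregate query (no GROUP BY, no aggregates), so in SQLite the HAVING clause is invalid here; a row-level condition belongs in WHERE

Fix: Use WHERE for row-level filtering

Corrected query:
SELECT id, name, salary FROM employees WHERE salary > 97857

Result:
id | name  | salary
---+-------+-------
2  | Liam  | 141623
4  | Jack  | 106048
6  | Iris  | 178218
7  | Bob   | 117385
8  | Alice | 139425
9  | Frank | 114905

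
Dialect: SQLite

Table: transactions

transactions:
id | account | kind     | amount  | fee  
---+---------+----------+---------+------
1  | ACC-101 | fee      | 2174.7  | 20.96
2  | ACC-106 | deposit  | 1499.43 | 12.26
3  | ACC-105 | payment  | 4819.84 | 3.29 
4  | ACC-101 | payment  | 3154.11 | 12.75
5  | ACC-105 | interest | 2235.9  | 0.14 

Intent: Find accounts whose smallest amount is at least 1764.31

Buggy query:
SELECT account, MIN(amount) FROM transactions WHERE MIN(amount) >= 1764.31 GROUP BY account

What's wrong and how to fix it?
Bug: MIN() in WHERE is a misuse of aggregate

Fix: Replace WHERE with HAVING after the GROUP BY

Corrected query:
SELECT account, MIN(amount) FROM transactions GROUP BY account HAVING MIN(amount) >= 1764.31

Result:
account | MIN(amount)
--------+------------
ACC-101 | 2174.7     
ACC-105 | 2235.9     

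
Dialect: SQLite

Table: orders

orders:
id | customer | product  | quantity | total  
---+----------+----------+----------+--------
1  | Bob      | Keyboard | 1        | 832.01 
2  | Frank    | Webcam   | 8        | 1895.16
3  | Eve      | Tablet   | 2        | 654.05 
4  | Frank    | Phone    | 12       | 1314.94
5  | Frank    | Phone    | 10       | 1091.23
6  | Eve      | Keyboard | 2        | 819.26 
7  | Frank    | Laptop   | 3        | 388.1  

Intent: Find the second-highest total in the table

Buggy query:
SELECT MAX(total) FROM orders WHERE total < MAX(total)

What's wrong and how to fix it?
Bug: MAX(total) on the right of the comparison is an aggregate-in-WHERE error

Fix: Put the inner MAX in a scalar subquery

Corrected query:
SELECT MAX(total) FROM orders WHERE total < (SELECT MAX(total) FROM orders)

Result:
MAX(total)
----------
1314.94   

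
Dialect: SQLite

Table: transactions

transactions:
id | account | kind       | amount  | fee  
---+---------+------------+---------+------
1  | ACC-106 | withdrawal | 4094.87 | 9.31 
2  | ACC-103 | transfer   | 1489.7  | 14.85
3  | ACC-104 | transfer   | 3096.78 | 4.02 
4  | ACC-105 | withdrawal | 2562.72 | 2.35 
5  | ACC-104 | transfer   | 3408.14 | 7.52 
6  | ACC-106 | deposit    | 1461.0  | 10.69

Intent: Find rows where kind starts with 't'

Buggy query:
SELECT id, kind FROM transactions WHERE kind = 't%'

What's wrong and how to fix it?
Bug: '=' compares the literal string including the % character; pattern matching needs LIKE

Fix: Replace '=' with LIKE so 't%' is treated as a pattern

Corrected query:
SELECT id, kind FROM transactions WHERE kind LIKE 't%'

Result:
id | kind    
---+---------
2  | transfer
3  | transfer
5  | transfer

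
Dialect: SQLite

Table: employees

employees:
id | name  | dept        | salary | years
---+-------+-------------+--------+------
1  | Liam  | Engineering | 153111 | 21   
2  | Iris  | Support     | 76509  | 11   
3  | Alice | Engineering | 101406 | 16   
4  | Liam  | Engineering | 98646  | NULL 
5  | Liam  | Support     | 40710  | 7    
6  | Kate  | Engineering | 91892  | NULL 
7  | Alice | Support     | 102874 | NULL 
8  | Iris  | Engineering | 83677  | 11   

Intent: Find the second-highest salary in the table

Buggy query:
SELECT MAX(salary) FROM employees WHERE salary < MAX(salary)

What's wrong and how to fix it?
Bug: MAX(salary) on the right of the comparison is an aggregate-in-WHERE error

Fix: Compute the overall MAX in a subquery, then take MAX of rows below it

Corrected query:
SELECT MAX(salary) FROM employees WHERE salary < (SELECT MAX(salary) FROM employees)

Result:
MAX(salary)
-----------
102874     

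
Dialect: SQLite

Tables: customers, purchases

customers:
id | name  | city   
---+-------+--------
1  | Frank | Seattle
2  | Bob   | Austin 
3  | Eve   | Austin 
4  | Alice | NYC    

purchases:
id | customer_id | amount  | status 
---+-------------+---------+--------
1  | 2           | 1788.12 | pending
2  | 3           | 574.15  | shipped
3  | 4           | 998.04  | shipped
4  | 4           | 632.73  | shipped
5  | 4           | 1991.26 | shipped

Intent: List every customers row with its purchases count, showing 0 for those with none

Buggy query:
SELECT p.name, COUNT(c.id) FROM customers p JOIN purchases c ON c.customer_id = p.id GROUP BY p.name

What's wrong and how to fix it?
Bug: An inner join excludes parents with zero children

Fix: Switch to LEFT JOIN to retain unmatched parent rows

Corrected query:
SELECT p.name, COUNT(c.id) FROM customers p LEFT JOIN purchases c ON c.customer_id = p.id GROUP BY p.name

Result:
name  | COUNT(c.id)
------+------------
Alice | 3          
Bob   | 1          
Eve   | 1          
Frank | 0          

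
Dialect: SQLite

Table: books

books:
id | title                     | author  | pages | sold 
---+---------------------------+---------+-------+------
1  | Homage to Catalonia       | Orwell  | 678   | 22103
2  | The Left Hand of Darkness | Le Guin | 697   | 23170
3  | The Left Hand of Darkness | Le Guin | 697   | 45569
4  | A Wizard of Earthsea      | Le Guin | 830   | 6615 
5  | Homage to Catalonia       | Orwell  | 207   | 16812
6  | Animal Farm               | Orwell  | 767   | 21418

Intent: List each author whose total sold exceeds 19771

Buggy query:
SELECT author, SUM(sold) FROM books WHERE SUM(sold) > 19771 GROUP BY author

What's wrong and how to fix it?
Bug: SUM(sold) is an aggregate, but WHERE filters rows before aggregation

Fix: Use HAVING (which filters groups after aggregation) instead of WHERE

Corrected query:
SELECT author, SUM(sold) FROM books GROUP BY author HAVING SUM(sold) > 19771

Result:
author  | SUM(sold)
--------+----------
Le Guin | 75354    
Orwell  | 60333    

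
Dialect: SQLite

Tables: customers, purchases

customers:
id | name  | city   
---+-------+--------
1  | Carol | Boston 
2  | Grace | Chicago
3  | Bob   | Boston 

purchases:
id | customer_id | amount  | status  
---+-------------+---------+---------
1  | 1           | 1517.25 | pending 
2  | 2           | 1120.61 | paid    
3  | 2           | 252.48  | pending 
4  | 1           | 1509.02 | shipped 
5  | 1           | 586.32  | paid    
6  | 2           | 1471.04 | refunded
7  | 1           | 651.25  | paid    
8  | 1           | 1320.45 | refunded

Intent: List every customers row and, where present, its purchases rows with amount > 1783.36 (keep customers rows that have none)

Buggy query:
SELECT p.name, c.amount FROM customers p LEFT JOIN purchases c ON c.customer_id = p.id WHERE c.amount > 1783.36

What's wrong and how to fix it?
Bug: A WHERE condition on the right-hand table after LEFT JOIN drops unmatched parents

Fix: Move the right-table condition into the ON clause so unmatched parents are kept

Corrected query:
SELECT p.name, c.amount FROM customers p LEFT JOIN purchases c ON c.customer_id = p.id AND c.amount > 1783.36

Result:
name  | amount
------+-------
Carol | NULL  
Grace | NULL  
Bob   | NULL  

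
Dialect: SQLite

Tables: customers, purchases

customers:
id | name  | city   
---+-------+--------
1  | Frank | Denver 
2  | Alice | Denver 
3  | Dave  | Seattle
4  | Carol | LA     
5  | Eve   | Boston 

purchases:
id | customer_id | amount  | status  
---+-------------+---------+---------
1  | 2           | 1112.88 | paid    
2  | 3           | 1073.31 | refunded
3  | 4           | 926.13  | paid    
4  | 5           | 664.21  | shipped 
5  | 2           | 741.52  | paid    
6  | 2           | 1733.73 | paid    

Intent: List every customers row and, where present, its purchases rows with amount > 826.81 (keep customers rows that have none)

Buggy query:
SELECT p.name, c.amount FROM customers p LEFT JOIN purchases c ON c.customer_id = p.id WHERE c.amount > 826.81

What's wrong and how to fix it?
Bug: A WHERE condition on the right-hand table after LEFT JOIN drops unmatched parents

Fix: Put 'c.amount > 826.81' in the JOIN's ON clause instead of WHERE

Corrected query:
SELECT p.name, c.amount FROM customers p LEFT JOIN purchases c ON c.customer_id = p.id AND c.amount > 826.81

Result:
name  | amount 
------+--------
Frank | NULL   
Alice | 1112.88
Alice | 1733.73
Dave  | 1073.31
Carol | 926.13 
Eve   | NULL   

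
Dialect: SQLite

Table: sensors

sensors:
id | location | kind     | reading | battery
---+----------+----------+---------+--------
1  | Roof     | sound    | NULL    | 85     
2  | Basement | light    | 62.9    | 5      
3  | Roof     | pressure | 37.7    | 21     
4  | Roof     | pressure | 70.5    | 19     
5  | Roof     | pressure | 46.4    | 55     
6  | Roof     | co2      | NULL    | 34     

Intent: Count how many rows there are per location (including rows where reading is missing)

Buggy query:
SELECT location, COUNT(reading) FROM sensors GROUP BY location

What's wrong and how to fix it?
Bug: COUNT(column) counts non-NULL values only; rows with NULL reading aren't counted

Fix: Replace COUNT(reading) with COUNT(*)

Corrected query:
SELECT location, COUNT(*) FROM sensors GROUP BY location

Result:
location | COUNT(*)
---------+---------
Basement | 1       
Roof     | 5       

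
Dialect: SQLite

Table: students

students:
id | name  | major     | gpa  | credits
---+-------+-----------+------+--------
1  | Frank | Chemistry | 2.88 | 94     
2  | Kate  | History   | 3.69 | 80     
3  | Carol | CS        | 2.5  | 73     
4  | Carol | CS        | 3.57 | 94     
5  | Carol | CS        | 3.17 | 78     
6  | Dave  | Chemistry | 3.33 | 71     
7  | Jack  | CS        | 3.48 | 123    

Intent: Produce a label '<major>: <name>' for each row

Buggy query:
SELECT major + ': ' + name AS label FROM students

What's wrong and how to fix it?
Bug: SQLite uses || for string concatenation; + coerces text to numbers (yielding 0)

Fix: Use the || operator for string concatenation

Corrected query:
SELECT major || ': ' || name AS label FROM students

Result:
label           
----------------
Chemistry: Frank
History: Kate   
CS: Carol       
CS: Carol       
CS: Carol       
Chemistry: Dave 
CS: Jack        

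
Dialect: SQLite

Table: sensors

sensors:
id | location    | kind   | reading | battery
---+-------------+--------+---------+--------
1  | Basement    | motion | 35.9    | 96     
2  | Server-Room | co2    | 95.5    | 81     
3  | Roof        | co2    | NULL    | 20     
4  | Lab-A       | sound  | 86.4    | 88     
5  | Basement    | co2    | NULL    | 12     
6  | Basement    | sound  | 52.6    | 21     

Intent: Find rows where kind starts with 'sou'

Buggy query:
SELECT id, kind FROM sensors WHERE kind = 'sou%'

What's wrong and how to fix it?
Bug: Wildcards only work with LIKE; '=' treats '%' as a literal character

Fix: Use LIKE for wildcard pattern matching

Corrected query:
SELECT id, kind FROM sensors WHERE kind LIKE 'sou%'

Result:
id | kind 
---+------
4  | sound
6  | sound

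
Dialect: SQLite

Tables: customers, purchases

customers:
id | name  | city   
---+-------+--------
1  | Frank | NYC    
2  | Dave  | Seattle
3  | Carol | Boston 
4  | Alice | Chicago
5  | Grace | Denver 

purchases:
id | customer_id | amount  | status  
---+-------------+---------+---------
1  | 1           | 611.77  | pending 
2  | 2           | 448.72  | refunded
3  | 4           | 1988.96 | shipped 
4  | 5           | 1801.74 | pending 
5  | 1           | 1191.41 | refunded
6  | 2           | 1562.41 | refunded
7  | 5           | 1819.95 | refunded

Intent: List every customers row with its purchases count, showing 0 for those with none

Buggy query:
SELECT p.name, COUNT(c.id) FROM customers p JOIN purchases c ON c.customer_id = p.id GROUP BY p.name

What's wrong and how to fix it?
Bug: An inner join excludes parents with zero children

Fix: Use LEFT JOIN so parents without children still appear (COUNT(c.id) gives 0)

Corrected query:
SELECT p.name, COUNT(c.id) FROM customers p LEFT JOIN purchases c ON c.customer_id = p.id GROUP BY p.name

Result:
name  | COUNT(c.id)
------+------------
Alice | 1          
Carol | 0          
Dave  | 2          
Frank | 2          
Grace | 2          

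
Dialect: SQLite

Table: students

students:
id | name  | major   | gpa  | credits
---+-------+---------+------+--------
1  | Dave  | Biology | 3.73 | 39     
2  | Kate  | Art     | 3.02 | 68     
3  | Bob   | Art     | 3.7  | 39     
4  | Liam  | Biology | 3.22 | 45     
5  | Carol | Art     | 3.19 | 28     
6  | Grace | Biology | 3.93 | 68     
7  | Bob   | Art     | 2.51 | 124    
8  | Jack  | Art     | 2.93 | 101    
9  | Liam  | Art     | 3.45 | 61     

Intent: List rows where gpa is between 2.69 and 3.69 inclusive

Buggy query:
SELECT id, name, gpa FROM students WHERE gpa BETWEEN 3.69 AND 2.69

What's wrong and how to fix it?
Bug: The bounds are reversed; BETWEEN a AND b requires a <= b to match anything

Fix: Write BETWEEN 2.69 AND 3.69

Corrected query:
SELECT id, name, gpa FROM students WHERE gpa BETWEEN 2.69 AND 3.69

Result:
id | name  | gpa 
---+-------+-----
2  | Kate  | 3.02
4  | Liam  | 3.22
5  | Carol | 3.19
8  | Jack  | 2.93
9  | Liam  | 3.45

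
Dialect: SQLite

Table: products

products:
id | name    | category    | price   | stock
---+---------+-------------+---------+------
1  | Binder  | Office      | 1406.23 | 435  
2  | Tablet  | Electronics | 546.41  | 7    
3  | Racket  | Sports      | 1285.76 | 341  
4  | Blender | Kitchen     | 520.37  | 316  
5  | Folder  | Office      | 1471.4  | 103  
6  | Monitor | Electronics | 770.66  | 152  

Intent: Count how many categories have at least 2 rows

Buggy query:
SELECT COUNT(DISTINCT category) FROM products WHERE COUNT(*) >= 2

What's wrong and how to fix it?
Bug: WHERE filters individual rows, not groups, so a group-level COUNT is invalid there

Fix: Group first with HAVING COUNT(*) >= 2, then COUNT the resulting groups

Corrected query:
SELECT COUNT(*) FROM (SELECT category FROM products GROUP BY category HAVING COUNT(*) >= 2)

Result:
COUNT(*)
--------
2       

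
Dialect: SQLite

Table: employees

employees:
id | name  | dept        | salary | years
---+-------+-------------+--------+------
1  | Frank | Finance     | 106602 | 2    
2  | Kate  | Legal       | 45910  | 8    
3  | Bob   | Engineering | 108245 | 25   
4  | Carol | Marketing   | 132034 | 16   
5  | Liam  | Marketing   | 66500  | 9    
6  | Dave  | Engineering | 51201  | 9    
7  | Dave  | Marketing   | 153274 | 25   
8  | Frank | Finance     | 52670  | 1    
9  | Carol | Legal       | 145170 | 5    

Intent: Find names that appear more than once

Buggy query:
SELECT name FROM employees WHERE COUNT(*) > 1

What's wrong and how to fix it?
Bug: COUNT(*) is an aggregate and cannot be used in WHERE

Fix: GROUP BY name, then filter groups with HAVING COUNT(*) > 1

Corrected query:
SELECT name FROM employees GROUP BY name HAVING COUNT(*) > 1

Result:
name 
-----
Carol
Dave 
Frank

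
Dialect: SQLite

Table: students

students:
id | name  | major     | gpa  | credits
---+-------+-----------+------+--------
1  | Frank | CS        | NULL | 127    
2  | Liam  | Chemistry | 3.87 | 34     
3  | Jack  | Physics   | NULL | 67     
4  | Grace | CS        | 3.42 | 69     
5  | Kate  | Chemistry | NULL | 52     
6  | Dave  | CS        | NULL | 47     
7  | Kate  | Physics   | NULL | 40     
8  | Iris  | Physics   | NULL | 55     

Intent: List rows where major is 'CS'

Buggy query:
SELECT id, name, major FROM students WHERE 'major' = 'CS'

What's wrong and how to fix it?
Bug: 'major' in single quotes is a string literal, not the column; the comparison is literal-vs-literal and never true

Fix: Reference the column as major without single quotes

Corrected query:
SELECT id, name, major FROM students WHERE major = 'CS'

Result:
id | name  | major
---+-------+------
1  | Frank | CS   
4  | Grace | CS   
6  | Dave  | CS   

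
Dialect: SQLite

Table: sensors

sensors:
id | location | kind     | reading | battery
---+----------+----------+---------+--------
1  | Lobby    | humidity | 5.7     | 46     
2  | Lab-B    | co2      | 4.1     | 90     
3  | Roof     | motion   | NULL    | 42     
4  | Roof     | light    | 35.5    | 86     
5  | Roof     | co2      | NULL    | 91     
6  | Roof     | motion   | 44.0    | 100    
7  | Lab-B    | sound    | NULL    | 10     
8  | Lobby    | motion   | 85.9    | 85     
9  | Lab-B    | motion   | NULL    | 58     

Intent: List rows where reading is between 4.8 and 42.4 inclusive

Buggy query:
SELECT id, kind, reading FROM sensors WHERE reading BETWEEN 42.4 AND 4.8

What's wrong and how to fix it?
Bug: BETWEEN expects the lower bound first; with 42.4 AND 4.8 the range is empty

Fix: Write BETWEEN 4.8 AND 42.4

Corrected query:
SELECT id, kind, reading FROM sensors WHERE reading BETWEEN 4.8 AND 42.4

Result:
id | kind     | reading
---+----------+--------
1  | humidity | 5.7    
4  | light    | 35.5   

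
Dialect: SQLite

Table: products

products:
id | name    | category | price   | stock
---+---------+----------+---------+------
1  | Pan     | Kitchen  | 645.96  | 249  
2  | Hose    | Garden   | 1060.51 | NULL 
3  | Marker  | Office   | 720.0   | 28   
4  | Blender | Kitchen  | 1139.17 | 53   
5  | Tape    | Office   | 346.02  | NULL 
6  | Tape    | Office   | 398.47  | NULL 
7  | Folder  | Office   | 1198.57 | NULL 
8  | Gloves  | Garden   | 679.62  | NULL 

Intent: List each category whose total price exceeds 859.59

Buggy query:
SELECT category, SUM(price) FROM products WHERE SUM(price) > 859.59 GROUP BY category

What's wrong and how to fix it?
Bug: SUM(price) is an aggregate, but WHERE filters rows before aggregation

Fix: Use HAVING (which filters groups after aggregation) instead of WHERE

Corrected query:
SELECT category, SUM(price) FROM products GROUP BY category HAVING SUM(price) > 859.59

Result:
category | SUM(price)
---------+-----------
Garden   | 1740.13   
Kitchen  | 1785.13   
Office   | 2663.06   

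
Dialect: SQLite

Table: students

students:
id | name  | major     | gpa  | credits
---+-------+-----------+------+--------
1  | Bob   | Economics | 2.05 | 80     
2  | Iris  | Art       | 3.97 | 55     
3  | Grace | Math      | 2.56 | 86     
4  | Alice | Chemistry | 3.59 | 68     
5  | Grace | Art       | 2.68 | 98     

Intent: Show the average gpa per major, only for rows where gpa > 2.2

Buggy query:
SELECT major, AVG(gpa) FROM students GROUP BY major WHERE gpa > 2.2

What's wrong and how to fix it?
Bug: Row-level WHERE must come before GROUP BY in the clause order

Fix: Move the WHERE clause before GROUP BY

Corrected query:
SELECT major, AVG(gpa) FROM students WHERE gpa > 2.2 GROUP BY major

Result:
major     | AVG(gpa)
----------+---------
Art       | 3.325   
Chemistry | 3.59    
Math      | 2.56    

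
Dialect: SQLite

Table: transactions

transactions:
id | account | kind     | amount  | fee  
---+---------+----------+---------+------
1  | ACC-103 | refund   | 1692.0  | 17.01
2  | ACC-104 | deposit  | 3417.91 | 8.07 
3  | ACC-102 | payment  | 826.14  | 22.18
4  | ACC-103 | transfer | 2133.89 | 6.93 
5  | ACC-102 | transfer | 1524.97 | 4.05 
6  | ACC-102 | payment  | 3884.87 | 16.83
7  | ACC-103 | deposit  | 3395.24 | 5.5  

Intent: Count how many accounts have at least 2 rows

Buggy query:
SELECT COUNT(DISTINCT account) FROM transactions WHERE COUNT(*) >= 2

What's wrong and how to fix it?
Bug: WHERE filters individual rows, not groups, so a group-level COUNT is invalid there

Fix: Group first with HAVING COUNT(*) >= 2, then COUNT the resulting groups

Corrected query:
SELECT COUNT(*) FROM (SELECT account FROM transactions GROUP BY account HAVING COUNT(*) >= 2)

Result:
COUNT(*)
--------
2       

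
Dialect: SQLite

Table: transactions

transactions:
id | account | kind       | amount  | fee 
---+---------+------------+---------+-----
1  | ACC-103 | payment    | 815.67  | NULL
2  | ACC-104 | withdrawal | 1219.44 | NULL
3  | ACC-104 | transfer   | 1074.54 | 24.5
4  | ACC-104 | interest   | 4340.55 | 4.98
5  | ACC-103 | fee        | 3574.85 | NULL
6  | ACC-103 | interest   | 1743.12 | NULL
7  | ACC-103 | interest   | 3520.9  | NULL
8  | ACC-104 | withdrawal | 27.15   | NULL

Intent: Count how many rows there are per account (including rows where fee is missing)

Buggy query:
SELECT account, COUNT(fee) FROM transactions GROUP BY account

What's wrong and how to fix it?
Bug: COUNT(fee) skips NULLs, so groups with missing fee are undercounted

Fix: Use COUNT(*) to count all rows regardless of NULL

Corrected query:
SELECT account, COUNT(*) FROM transactions GROUP BY account

Result:
account | COUNT(*)
--------+---------
ACC-103 | 4       
ACC-104 | 4       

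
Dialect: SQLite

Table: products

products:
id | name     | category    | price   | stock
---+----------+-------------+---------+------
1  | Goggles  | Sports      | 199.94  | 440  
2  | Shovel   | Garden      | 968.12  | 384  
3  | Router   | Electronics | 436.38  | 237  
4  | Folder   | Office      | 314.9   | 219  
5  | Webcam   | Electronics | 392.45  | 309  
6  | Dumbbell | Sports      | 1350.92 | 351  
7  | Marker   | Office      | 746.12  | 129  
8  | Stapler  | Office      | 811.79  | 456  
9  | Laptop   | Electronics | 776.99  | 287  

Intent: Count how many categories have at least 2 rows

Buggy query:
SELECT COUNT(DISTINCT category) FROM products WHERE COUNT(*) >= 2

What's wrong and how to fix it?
Bug: WHERE filters individual rows, not groups, so a group-level COUNT is invalid there

Fix: Group first with HAVING COUNT(*) >= 2, then COUNT the resulting groups

Corrected query:
SELECT COUNT(*) FROM (SELECT category FROM products GROUP BY category HAVING COUNT(*) >= 2)

Result:
COUNT(*)
--------
3       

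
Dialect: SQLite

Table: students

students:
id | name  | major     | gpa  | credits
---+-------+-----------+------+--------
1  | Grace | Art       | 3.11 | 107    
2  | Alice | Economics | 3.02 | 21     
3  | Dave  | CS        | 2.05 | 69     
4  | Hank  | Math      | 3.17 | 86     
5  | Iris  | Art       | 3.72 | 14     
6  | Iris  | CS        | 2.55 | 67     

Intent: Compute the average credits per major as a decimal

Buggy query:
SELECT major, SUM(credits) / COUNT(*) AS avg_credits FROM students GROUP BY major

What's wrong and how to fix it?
Bug: SUM(credits) and COUNT(*) are both integers; the division truncates the fractional part

Fix: Cast one side to REAL so the division keeps the fractional part

Corrected query:
SELECT major, SUM(credits) * 1.0 / COUNT(*) AS avg_credits FROM students GROUP BY major

Result:
major     | avg_credits
----------+------------
Art       | 60.5       
CS        | 68         
Economics | 21         
Math      | 86         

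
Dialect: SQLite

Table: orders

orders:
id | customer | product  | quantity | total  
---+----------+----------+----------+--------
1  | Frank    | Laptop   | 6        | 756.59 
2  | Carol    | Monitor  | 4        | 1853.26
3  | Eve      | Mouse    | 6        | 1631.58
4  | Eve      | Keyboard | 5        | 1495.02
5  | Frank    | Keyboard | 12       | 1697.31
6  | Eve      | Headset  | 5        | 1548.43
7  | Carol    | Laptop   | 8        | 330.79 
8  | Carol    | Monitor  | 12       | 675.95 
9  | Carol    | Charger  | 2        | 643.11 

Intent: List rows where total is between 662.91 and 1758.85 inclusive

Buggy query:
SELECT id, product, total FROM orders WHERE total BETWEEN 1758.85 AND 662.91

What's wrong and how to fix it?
Bug: The bounds are reversed; BETWEEN a AND b requires a <= b to match anything

Fix: Swap the bounds so the smaller value comes first

Corrected query:
SELECT id, product, total FROM orders WHERE total BETWEEN 662.91 AND 1758.85

Result:
id | product  | total  
---+----------+--------
1  | Laptop   | 756.59 
3  | Mouse    | 1631.58
4  | Keyboard | 1495.02
5  | Keyboard | 1697.31
6  | Headset  | 1548.43
8  | Monitor  | 675.95 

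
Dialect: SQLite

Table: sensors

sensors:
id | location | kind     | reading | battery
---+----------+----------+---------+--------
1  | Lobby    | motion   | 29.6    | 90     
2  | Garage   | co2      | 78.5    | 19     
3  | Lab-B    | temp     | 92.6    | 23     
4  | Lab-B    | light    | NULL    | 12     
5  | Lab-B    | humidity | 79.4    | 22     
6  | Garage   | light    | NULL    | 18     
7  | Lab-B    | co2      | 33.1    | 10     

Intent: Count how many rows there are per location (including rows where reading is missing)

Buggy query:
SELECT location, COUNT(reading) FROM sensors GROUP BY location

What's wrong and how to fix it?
Bug: COUNT(reading) skips NULLs, so groups with missing reading are undercounted

Fix: Replace COUNT(reading) with COUNT(*)

Corrected query:
SELECT location, COUNT(*) FROM sensors GROUP BY location

Result:
location | COUNT(*)
---------+---------
Garage   | 2       
Lab-B    | 4       
Lobby    | 1       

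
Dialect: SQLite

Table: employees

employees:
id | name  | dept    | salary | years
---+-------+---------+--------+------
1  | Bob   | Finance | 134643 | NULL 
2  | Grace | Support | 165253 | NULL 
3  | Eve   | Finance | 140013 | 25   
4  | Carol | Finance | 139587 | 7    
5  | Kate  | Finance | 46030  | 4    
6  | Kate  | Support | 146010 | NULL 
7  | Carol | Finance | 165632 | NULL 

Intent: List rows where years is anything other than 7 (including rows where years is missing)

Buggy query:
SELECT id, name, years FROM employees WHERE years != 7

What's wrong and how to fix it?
Bug: 'years != 7' is unknown when years is NULL, so NULL rows are silently excluded

Fix: Handle NULL separately with IS NULL alongside the inequality

Corrected query:
SELECT id, name, years FROM employees WHERE years != 7 OR years IS NULL

Result:
id | name  | years
---+-------+------
1  | Bob   | NULL 
2  | Grace | NULL 
3  | Eve   | 25   
5  | Kate  | 4    
6  | Kate  | NULL 
7  | Carol | NULL 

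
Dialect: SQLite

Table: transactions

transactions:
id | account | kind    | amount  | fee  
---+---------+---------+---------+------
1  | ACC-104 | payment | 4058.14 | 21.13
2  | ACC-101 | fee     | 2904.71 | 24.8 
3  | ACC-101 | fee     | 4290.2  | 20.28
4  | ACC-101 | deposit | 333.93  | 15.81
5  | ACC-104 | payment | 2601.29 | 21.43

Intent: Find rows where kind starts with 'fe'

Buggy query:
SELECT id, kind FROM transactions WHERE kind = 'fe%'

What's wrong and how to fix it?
Bug: Wildcards only work with LIKE; '=' treats '%' as a literal character

Fix: Replace '=' with LIKE so 'fe%' is treated as a pattern

Corrected query:
SELECT id, kind FROM transactions WHERE kind LIKE 'fe%'

Result:
id | kind
---+-----
2  | fee 
3  | fee 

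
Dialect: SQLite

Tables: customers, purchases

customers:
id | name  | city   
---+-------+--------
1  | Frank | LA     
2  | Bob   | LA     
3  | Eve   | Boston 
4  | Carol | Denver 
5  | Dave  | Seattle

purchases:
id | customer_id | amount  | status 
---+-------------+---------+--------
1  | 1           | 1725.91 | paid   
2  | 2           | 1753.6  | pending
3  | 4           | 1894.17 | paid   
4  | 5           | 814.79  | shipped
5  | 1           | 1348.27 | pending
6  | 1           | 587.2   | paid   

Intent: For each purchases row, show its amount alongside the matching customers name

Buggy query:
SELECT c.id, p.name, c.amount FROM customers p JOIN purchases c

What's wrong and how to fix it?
Bug: Missing join condition: each purchases row is matched to all customers rows instead of just its own

Fix: Specify the join condition linking the foreign key to the parent id

Corrected query:
SELECT c.id, p.name, c.amount FROM customers p JOIN purchases c ON c.customer_id = p.id

Result:
id | name  | amount 
---+-------+--------
1  | Frank | 1725.91
2  | Bob   | 1753.6 
3  | Carol | 1894.17
4  | Dave  | 814.79 
5  | Frank | 1348.27
6  | Frank | 587.2  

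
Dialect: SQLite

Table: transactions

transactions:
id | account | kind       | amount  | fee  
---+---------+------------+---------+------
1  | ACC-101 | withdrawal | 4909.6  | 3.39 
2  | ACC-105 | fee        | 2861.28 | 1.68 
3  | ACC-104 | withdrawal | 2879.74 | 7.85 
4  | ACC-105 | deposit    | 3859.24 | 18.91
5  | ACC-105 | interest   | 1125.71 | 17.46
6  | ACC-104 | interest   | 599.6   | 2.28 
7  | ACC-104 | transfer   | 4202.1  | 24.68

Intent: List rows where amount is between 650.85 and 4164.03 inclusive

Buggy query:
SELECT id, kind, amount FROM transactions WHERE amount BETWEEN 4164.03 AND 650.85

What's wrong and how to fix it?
Bug: BETWEEN expects the lower bound first; with 4164.03 AND 650.85 the range is empty

Fix: Write BETWEEN 650.85 AND 4164.03

Corrected query:
SELECT id, kind, amount FROM transactions WHERE amount BETWEEN 650.85 AND 4164.03

Result:
id | kind       | amount 
---+------------+--------
2  | fee        | 2861.28
3  | withdrawal | 2879.74
4  | deposit    | 3859.24
5  | interest   | 1125.71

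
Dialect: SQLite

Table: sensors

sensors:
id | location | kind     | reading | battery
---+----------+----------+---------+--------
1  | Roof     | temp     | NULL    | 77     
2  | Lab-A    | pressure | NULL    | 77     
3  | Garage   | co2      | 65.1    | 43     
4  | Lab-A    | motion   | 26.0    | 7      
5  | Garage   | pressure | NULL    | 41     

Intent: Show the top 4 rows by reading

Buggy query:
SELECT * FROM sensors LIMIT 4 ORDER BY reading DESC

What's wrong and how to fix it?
Bug: ORDER BY cannot follow LIMIT; LIMIT is the final clause

Fix: Swap the clauses: ORDER BY first, then LIMIT

Corrected query:
SELECT * FROM sensors ORDER BY reading DESC LIMIT 4

Result:
id | location | kind     | reading | battery
---+----------+----------+---------+--------
3  | Garage   | co2      | 65.1    | 43     
4  | Lab-A    | motion   | 26      | 7      
1  | Roof     | temp     | NULL    | 77     
2  | Lab-A    | pressure | NULL    | 77     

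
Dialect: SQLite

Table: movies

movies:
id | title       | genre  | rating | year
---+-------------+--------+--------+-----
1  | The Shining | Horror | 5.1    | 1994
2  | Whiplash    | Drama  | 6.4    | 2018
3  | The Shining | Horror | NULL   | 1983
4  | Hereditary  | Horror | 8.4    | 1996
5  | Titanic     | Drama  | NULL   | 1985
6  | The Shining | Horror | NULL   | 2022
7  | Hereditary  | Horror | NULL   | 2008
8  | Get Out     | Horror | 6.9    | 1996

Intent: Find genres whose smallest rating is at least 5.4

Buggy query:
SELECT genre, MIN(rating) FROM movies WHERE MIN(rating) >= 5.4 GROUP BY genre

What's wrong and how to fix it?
Bug: MIN() in WHERE is a misuse of aggregate

Fix: Replace WHERE with HAVING after the GROUP BY

Corrected query:
SELECT genre, MIN(rating) FROM movies GROUP BY genre HAVING MIN(rating) >= 5.4

Result:
genre | MIN(rating)
------+------------
Drama | 6.4        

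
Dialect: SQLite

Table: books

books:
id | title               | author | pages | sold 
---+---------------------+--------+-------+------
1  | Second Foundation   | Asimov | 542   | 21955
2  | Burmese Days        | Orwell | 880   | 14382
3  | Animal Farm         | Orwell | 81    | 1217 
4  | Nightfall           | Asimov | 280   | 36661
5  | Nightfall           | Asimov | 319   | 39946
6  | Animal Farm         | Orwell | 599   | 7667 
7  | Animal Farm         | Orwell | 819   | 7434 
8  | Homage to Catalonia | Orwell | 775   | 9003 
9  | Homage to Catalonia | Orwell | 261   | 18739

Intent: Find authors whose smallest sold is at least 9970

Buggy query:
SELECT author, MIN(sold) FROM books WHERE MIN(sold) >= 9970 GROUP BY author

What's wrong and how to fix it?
Bug: Aggregates like MIN are computed per group after WHERE runs

Fix: Replace WHERE with HAVING after the GROUP BY

Corrected query:
SELECT author, MIN(sold) FROM books GROUP BY author HAVING MIN(sold) >= 9970

Result:
author | MIN(sold)
-------+----------
Asimov | 21955    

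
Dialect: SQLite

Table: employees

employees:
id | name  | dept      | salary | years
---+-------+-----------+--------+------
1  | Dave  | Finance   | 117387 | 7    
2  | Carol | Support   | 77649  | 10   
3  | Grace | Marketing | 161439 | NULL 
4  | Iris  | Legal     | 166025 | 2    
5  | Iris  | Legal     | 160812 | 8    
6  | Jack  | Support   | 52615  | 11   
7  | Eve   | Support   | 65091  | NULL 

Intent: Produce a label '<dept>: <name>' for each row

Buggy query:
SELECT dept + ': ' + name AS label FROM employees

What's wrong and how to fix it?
Bug: '+' is numeric addition; on text columns SQLite converts them to 0 instead of concatenating

Fix: Use the || operator for string concatenation

Corrected query:
SELECT dept || ': ' || name AS label FROM employees

Result:
label           
----------------
Finance: Dave   
Support: Carol  
Marketing: Grace
Legal: Iris     
Legal: Iris     
Support: Jack   
Support: Eve    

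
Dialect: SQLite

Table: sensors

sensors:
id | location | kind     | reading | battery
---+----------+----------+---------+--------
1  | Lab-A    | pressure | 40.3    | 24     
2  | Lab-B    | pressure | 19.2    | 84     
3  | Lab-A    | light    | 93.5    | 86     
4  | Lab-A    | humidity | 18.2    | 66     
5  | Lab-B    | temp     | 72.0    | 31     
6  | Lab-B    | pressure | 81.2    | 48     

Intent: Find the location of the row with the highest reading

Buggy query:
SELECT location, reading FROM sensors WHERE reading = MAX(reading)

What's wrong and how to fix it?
Bug: WHERE is evaluated per row; an aggregate over the whole table isn't defined there

Fix: Use a subquery: WHERE reading = (SELECT MAX(reading) FROM sensors)

Corrected query:
SELECT location, reading FROM sensors WHERE reading = (SELECT MAX(reading) FROM sensors)

Result:
location | reading
---------+--------
Lab-A    | 93.5   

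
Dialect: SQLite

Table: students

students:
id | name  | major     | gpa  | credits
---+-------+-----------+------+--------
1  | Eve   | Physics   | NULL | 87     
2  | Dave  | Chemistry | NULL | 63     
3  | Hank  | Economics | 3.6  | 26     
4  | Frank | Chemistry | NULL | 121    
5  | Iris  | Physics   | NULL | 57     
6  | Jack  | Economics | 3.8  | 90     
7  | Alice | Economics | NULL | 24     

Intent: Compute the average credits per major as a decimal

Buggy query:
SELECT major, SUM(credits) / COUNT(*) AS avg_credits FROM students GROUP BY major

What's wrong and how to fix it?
Bug: SUM(credits) and COUNT(*) are both integers; the division truncates the fractional part

Fix: Multiply by 1.0 (or CAST to REAL) to force floating-point division

Corrected query:
SELECT major, SUM(credits) * 1.0 / COUNT(*) AS avg_credits FROM students GROUP BY major

Result:
major     | avg_credits
----------+------------
Chemistry | 92         
Economics | 46.666667  
Physics   | 72         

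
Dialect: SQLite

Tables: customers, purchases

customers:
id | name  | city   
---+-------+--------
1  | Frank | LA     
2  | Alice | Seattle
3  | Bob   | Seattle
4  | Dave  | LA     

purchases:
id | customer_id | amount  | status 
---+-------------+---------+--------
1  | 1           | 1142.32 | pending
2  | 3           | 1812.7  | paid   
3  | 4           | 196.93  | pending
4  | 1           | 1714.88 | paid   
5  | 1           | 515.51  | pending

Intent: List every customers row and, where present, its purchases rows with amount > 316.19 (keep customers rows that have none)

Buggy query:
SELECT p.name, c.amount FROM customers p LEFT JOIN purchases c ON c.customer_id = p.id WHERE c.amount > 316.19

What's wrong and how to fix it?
Bug: Filtering c.amount in WHERE discards the NULL rows produced by LEFT JOIN, turning it into an inner join

Fix: Move the right-table condition into the ON clause so unmatched parents are kept

Corrected query:
SELECT p.name, c.amount FROM customers p LEFT JOIN purchases c ON c.customer_id = p.id AND c.amount > 316.19

Result:
name  | amount 
------+--------
Frank | 515.51 
Frank | 1142.32
Frank | 1714.88
Alice | NULL   
Bob   | 1812.7 
Dave  | NULL   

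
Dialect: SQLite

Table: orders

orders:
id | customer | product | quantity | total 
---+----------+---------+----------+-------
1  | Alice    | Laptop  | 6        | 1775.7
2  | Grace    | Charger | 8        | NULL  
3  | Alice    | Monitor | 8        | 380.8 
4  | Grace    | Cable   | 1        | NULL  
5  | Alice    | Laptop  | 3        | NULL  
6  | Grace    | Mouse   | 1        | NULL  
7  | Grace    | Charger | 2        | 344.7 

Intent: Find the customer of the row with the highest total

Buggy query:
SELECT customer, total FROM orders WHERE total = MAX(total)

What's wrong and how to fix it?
Bug: WHERE is evaluated per row; an aggregate over the whole table isn't defined there

Fix: Wrap MAX in a scalar subquery so WHERE compares against a single value

Corrected query:
SELECT customer, total FROM orders WHERE total = (SELECT MAX(total) FROM orders)

Result:
customer | total 
---------+-------
Alice    | 1775.7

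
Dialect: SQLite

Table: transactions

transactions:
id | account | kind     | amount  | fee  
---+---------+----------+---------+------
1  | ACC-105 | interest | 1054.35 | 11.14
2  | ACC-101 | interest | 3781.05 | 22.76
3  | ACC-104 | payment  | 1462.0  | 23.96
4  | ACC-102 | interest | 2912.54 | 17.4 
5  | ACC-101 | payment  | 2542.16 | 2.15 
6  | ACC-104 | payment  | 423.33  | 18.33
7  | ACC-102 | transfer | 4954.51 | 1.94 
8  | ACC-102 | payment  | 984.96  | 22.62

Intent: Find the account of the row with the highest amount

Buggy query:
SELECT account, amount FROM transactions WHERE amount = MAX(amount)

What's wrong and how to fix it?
Bug: WHERE is evaluated per row; an aggregate over the whole table isn't defined there

Fix: Use a subquery: WHERE amount = (SELECT MAX(amount) FROM transactions)

Corrected query:
SELECT account, amount FROM transactions WHERE amount = (SELECT MAX(amount) FROM transactions)

Result:
account | amount 
--------+--------
ACC-102 | 4954.51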